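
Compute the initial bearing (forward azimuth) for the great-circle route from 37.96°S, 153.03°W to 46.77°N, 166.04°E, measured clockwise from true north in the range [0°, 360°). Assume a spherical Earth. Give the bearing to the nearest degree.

333°

Δλ = 166.04 − -153.03 = 319.07°; wrapped into (−180°, 180°]: -40.93°.
θ = atan2( sin Δλ · cos φ₂ , cos φ₁ · sin φ₂ − sin φ₁ · cos φ₂ · cos Δλ )
  = atan2(-0.44872, 0.89277) = -26.685° → normalised to [0°, 360°): 333.315°.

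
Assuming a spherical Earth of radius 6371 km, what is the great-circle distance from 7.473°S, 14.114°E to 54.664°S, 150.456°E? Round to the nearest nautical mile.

Δλ = 150.456 − 14.114 = 136.342°.
Δφ = -54.664 − -7.473 = -47.191°.
a = sin²(Δφ/2) + cos φ₁ · cos φ₂ · sin²(Δλ/2) = 0.654391.
c = 2·atan2(√a, √(1−a)) = 1.88471 rad → d = 6371·c ≈ 12007.48 km ≈ 6483.52 nmi.

6484 nmi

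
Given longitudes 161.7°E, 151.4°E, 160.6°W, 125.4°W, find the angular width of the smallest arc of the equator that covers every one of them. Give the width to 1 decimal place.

83.2°

Sort the longitudes: -160.6°, -125.4°, +151.4°, +161.7°.
Eastward gaps between consecutive values (wrapping around): 35.2°, 276.8°, 10.3°, 37.7°.
Largest gap = 276.8° ⇒ minimal covering band is its complement: 360° − 276.8° = 83.2°.
Band runs from +151.4° eastward to -125.4°, crossing the antimeridian.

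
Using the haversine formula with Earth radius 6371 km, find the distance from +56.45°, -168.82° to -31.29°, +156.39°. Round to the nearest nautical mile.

Δλ = 156.39 − -168.82 = 325.21°; wrapped into (−180°, 180°]: -34.79°.
Δφ = -31.29 − 56.45 = -87.74°.
a = sin²(Δφ/2) + cos φ₁ · cos φ₂ · sin²(Δλ/2) = 0.522493.
c = 2·atan2(√a, √(1−a)) = 1.61580 rad → d = 6371·c ≈ 10294.25 km ≈ 5558.45 nmi.

5558 nmi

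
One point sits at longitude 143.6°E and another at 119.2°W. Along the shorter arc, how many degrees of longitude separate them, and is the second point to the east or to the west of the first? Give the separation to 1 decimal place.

Raw difference: -119.2 − 143.6 = -262.8°.
Normalise into (−180°, 180°]: -262.8° + 360° = 97.2°.
Positive ⇒ the second point lies to the east; separation 97.2°.

97.2° east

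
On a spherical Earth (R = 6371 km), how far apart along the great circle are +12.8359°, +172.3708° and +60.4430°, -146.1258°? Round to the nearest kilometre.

Δλ = -146.1258 − 172.3708 = -318.4966°; wrapped into (−180°, 180°]: 41.5034°.
Δφ = 60.4430 − 12.8359 = 47.6071°.
a = sin²(Δφ/2) + cos φ₁ · cos φ₂ · sin²(Δλ/2) = 0.223275.
c = 2·atan2(√a, √(1−a)) = 0.98430 rad → d = 6371·c ≈ 6270.95 km.

6271 km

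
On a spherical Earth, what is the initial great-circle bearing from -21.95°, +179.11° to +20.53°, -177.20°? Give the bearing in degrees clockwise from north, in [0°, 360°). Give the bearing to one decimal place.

Δλ = -177.20 − 179.11 = -356.31°; wrapped into (−180°, 180°]: 3.69°.
θ = atan2( sin Δλ · cos φ₂ , cos φ₁ · sin φ₂ − sin φ₁ · cos φ₂ · cos Δλ )
  = atan2(0.06027, 0.67461) = 5.105° → normalised to [0°, 360°): 5.105°.

5.1°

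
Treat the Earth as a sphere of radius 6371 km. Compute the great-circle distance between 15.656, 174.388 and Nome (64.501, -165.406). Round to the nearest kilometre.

Δλ = -165.406 − 174.388 = -339.794°; wrapped into (−180°, 180°]: 20.206°.
Δφ = 64.501 − 15.656 = 48.845°.
a = sin²(Δφ/2) + cos φ₁ · cos φ₂ · sin²(Δλ/2) = 0.183706.
c = 2·atan2(√a, √(1−a)) = 0.88591 rad → d = 6371·c ≈ 5644.11 km.

5644 km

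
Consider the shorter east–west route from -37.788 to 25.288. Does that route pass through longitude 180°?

No

Signed shortest Δλ = ((25.288 − -37.788 + 180) mod 360) − 180 = 63.076°.
Going east by 63.076° from -37.788° reaches +25.288° without touching 180°.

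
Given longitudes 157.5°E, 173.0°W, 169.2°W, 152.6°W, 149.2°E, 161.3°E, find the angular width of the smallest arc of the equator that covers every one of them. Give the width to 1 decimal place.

58.2°

Sort the longitudes: -173.0°, -169.2°, -152.6°, +149.2°, +157.5°, +161.3°.
Eastward gaps between consecutive values (wrapping around): 3.8°, 16.6°, 301.8°, 8.3°, 3.8°, 25.7°.
Largest gap = 301.8° ⇒ minimal covering band is its complement: 360° − 301.8° = 58.2°.
Band runs from +149.2° eastward to -152.6°, crossing the antimeridian.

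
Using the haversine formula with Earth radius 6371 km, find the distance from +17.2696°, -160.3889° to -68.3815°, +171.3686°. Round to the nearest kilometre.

9791 km

Δλ = 171.3686 − -160.3889 = 331.7575°; wrapped into (−180°, 180°]: -28.2425°.
Δφ = -68.3815 − 17.2696 = -85.6511°.
a = sin²(Δφ/2) + cos φ₁ · cos φ₂ · sin²(Δλ/2) = 0.483026.
c = 2·atan2(√a, √(1−a)) = 1.53684 rad → d = 6371·c ≈ 9791.23 km.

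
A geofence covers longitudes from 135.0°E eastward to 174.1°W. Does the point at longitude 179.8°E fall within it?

Yes

Band width going east from +135.0° to -174.1°: ((-174.1 − 135.0) mod 360) = 50.9°.
Offset of +179.8° east of the west edge: ((179.8 − 135.0) mod 360) = 44.8°.
44.8° ≤ 50.9° ⇒ inside.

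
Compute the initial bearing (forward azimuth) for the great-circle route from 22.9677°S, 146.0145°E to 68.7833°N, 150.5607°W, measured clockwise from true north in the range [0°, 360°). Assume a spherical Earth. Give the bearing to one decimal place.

Δλ = -150.5607 − 146.0145 = -296.5752°; wrapped into (−180°, 180°]: 63.4248°.
θ = atan2( sin Δλ · cos φ₂ , cos φ₁ · sin φ₂ − sin φ₁ · cos φ₂ · cos Δλ )
  = atan2(0.32366, 0.92149) = 19.353° → normalised to [0°, 360°): 19.353°.

19.4°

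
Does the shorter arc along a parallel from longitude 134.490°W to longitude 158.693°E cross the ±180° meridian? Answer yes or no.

Yes

Naïve |158.693 − -134.490| = 293.183° > 180°, so the shorter arc goes the other way round — across 180°.
Signed shortest Δλ = ((158.693 − -134.490 + 180) mod 360) − 180 = -66.817°.
Going west by 66.817° from -134.490° passes through 180° before reaching +158.693°.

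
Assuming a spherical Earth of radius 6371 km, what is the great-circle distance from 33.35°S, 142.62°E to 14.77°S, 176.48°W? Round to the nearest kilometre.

Δλ = -176.48 − 142.62 = -319.10°; wrapped into (−180°, 180°]: 40.90°.
Δφ = -14.77 − -33.35 = 18.58°.
a = sin²(Δφ/2) + cos φ₁ · cos φ₂ · sin²(Δλ/2) = 0.124662.
c = 2·atan2(√a, √(1−a)) = 0.72171 rad → d = 6371·c ≈ 4598.02 km.

4598 km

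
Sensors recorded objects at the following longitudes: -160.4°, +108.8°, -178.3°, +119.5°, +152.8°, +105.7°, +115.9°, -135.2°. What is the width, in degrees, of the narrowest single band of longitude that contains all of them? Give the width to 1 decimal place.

119.1°

Sort the longitudes: -178.3°, -160.4°, -135.2°, +105.7°, +108.8°, +115.9°, +119.5°, +152.8°.
Eastward gaps between consecutive values (wrapping around): 17.9°, 25.2°, 240.9°, 3.1°, 7.1°, 3.6°, 33.3°, 28.9°.
Largest gap = 240.9° ⇒ minimal covering band is its complement: 360° − 240.9° = 119.1°.
Band runs from +105.7° eastward to -135.2°, crossing the antimeridian.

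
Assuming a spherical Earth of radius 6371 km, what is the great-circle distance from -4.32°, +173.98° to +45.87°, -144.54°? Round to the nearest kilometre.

Δλ = -144.54 − 173.98 = -318.52°; wrapped into (−180°, 180°]: 41.48°.
Δφ = 45.87 − -4.32 = 50.19°.
a = sin²(Δφ/2) + cos φ₁ · cos φ₂ · sin²(Δλ/2) = 0.266949.
c = 2·atan2(√a, √(1−a)) = 1.08592 rad → d = 6371·c ≈ 6918.38 km.

6918 km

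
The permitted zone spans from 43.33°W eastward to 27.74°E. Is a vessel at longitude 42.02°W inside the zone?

Band width going east from -43.33° to +27.74°: ((27.74 − -43.33) mod 360) = 71.07°.
Offset of -42.02° east of the west edge: ((-42.02 − -43.33) mod 360) = 1.31°.
1.31° ≤ 71.07° ⇒ inside.

Yes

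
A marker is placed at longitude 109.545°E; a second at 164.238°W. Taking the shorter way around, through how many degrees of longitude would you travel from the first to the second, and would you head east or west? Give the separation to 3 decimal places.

86.217° east

Raw difference: -164.238 − 109.545 = -273.783°.
Normalise into (−180°, 180°]: -273.783° + 360° = 86.217°.
Positive ⇒ the second point lies to the east; separation 86.217°.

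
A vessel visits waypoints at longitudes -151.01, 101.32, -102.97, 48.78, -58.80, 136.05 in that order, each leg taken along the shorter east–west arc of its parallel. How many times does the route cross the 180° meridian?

3

Leg 1: -151.01° → +101.32°, shortest Δλ = -107.67° (west) — crosses 180°.
Leg 2: +101.32° → -102.97°, shortest Δλ = 155.71° (east) — crosses 180°.
Leg 3: -102.97° → +48.78°, shortest Δλ = 151.75° (east) — does not cross 180°.
Leg 4: +48.78° → -58.80°, shortest Δλ = -107.58° (west) — does not cross 180°.
Leg 5: -58.80° → +136.05°, shortest Δλ = -165.15° (west) — crosses 180°.
Total crossings: 3.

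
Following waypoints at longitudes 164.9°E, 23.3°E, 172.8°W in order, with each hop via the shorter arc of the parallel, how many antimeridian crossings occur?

1

Leg 1: +164.9° → +23.3°, shortest Δλ = -141.6° (west) — does not cross 180°.
Leg 2: +23.3° → -172.8°, shortest Δλ = 163.9° (east) — crosses 180°.
Total crossings: 1.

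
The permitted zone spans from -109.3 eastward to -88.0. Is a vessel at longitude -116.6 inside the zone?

Band width going east from -109.3° to -88.0°: ((-88.0 − -109.3) mod 360) = 21.3°.
Offset of -116.6° east of the west edge: ((-116.6 − -109.3) mod 360) = 352.7°.
352.7° > 21.3° ⇒ outside.

No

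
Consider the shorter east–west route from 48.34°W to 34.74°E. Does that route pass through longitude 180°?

Signed shortest Δλ = ((34.74 − -48.34 + 180) mod 360) − 180 = 83.08°.
Going east by 83.08° from -48.34° reaches +34.74° without touching 180°.

No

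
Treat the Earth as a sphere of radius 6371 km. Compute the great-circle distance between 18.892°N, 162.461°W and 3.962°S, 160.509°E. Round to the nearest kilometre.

Δλ = 160.509 − -162.461 = 322.970°; wrapped into (−180°, 180°]: -37.030°.
Δφ = -3.962 − 18.892 = -22.854°.
a = sin²(Δφ/2) + cos φ₁ · cos φ₂ · sin²(Δλ/2) = 0.134431.
c = 2·atan2(√a, √(1−a)) = 0.75081 rad → d = 6371·c ≈ 4783.39 km.

4783 km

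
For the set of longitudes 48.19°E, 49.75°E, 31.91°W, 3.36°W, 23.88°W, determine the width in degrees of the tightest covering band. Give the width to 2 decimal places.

81.66°

Sort the longitudes: -31.91°, -23.88°, -3.36°, +48.19°, +49.75°.
Eastward gaps between consecutive values (wrapping around): 8.03°, 20.52°, 51.55°, 1.56°, 278.34°.
Largest gap = 278.34° ⇒ minimal covering band is its complement: 360° − 278.34° = 81.66°.
Band runs from -31.91° eastward to +49.75°.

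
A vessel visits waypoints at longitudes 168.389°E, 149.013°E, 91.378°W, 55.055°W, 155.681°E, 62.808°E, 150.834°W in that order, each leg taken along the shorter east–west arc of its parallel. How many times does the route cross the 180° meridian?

Leg 1: +168.389° → +149.013°, shortest Δλ = -19.376° (west) — does not cross 180°.
Leg 2: +149.013° → -91.378°, shortest Δλ = 119.609° (east) — crosses 180°.
Leg 3: -91.378° → -55.055°, shortest Δλ = 36.323° (east) — does not cross 180°.
Leg 4: -55.055° → +155.681°, shortest Δλ = -149.264° (west) — crosses 180°.
Leg 5: +155.681° → +62.808°, shortest Δλ = -92.873° (west) — does not cross 180°.
Leg 6: +62.808° → -150.834°, shortest Δλ = 146.358° (east) — crosses 180°.
Total crossings: 3.

3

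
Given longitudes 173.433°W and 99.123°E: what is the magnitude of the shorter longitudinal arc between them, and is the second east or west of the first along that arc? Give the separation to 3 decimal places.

Raw difference: 99.123 − -173.433 = 272.556°.
Normalise into (−180°, 180°]: 272.556° − 360° = -87.444°.
Negative ⇒ the second point lies to the west; separation 87.444°.

87.444° west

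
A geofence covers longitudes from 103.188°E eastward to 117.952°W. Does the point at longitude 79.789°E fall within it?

Band width going east from +103.188° to -117.952°: ((-117.952 − 103.188) mod 360) = 138.860°.
Offset of +79.789° east of the west edge: ((79.789 − 103.188) mod 360) = 336.601°.
336.601° > 138.860° ⇒ outside.

No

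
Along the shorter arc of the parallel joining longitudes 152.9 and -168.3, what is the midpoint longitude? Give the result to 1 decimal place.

Signed shortest Δλ from +152.9° to -168.3° is +38.8°.
Midpoint longitude = +152.9° + (+38.8°)/2 = +152.9° + 19.4° = +172.3°.
(The naïve average (+152.9 + -168.3)/2 = -7.7° is on the wrong side of the globe.)

+172.3°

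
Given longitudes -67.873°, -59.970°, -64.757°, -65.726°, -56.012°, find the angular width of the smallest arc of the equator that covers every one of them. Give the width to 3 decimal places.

Sort the longitudes: -67.873°, -65.726°, -64.757°, -59.970°, -56.012°.
Eastward gaps between consecutive values (wrapping around): 2.147°, 0.969°, 4.787°, 3.958°, 348.139°.
Largest gap = 348.139° ⇒ minimal covering band is its complement: 360° − 348.139° = 11.861°.
Band runs from -67.873° eastward to -56.012°.

11.861°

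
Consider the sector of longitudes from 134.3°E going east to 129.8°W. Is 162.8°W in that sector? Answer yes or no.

Yes

Band width going east from +134.3° to -129.8°: ((-129.8 − 134.3) mod 360) = 95.9°.
Offset of -162.8° east of the west edge: ((-162.8 − 134.3) mod 360) = 62.9°.
62.9° ≤ 95.9° ⇒ inside.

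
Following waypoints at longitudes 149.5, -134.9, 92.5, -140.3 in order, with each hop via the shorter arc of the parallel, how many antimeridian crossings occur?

3

Leg 1: +149.5° → -134.9°, shortest Δλ = 75.6° (east) — crosses 180°.
Leg 2: -134.9° → +92.5°, shortest Δλ = -132.6° (west) — crosses 180°.
Leg 3: +92.5° → -140.3°, shortest Δλ = 127.2° (east) — crosses 180°.
Total crossings: 3.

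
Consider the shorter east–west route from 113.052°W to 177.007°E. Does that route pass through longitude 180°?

Naïve |177.007 − -113.052| = 290.059° > 180°, so the shorter arc goes the other way round — across 180°.
Signed shortest Δλ = ((177.007 − -113.052 + 180) mod 360) − 180 = -69.941°.
Going west by 69.941° from -113.052° passes through 180° before reaching +177.007°.

Yes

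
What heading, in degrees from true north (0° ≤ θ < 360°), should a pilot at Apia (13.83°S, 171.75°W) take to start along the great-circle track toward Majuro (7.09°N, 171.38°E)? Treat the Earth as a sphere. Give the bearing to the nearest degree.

Δλ = 171.38 − -171.75 = 343.13°; wrapped into (−180°, 180°]: -16.87°.
θ = atan2( sin Δλ · cos φ₂ , cos φ₁ · sin φ₂ − sin φ₁ · cos φ₂ · cos Δλ )
  = atan2(-0.28798, 0.34686) = -39.702° → normalised to [0°, 360°): 320.298°.

320°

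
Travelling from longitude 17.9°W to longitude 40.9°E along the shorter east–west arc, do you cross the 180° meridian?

No

Signed shortest Δλ = ((40.9 − -17.9 + 180) mod 360) − 180 = 58.8°.
Going east by 58.8° from -17.9° reaches +40.9° without touching 180°.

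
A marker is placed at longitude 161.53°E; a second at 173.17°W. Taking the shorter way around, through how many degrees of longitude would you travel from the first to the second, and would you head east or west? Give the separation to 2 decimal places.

Raw difference: -173.17 − 161.53 = -334.7°.
Normalise into (−180°, 180°]: -334.7° + 360° = 25.3°.
Positive ⇒ the second point lies to the east; separation 25.30°.

25.30° east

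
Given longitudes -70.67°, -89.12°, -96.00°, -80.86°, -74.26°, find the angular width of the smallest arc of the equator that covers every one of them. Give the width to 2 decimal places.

Sort the longitudes: -96.00°, -89.12°, -80.86°, -74.26°, -70.67°.
Eastward gaps between consecutive values (wrapping around): 6.88°, 8.26°, 6.60°, 3.59°, 334.67°.
Largest gap = 334.67° ⇒ minimal covering band is its complement: 360° − 334.67° = 25.33°.
Band runs from -96.00° eastward to -70.67°.

25.33°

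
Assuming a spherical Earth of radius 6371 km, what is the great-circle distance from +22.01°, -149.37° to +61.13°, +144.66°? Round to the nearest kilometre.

6594 km

Δλ = 144.66 − -149.37 = 294.03°; wrapped into (−180°, 180°]: -65.97°.
Δφ = 61.13 − 22.01 = 39.12°.
a = sin²(Δφ/2) + cos φ₁ · cos φ₂ · sin²(Δλ/2) = 0.244763.
c = 2·atan2(√a, √(1−a)) = 1.03506 rad → d = 6371·c ≈ 6594.36 km.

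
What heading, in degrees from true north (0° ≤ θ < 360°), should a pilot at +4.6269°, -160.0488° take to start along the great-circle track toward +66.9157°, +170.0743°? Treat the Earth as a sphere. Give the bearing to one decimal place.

347.6°

Δλ = 170.0743 − -160.0488 = 330.1231°; wrapped into (−180°, 180°]: -29.8769°.
θ = atan2( sin Δλ · cos φ₂ , cos φ₁ · sin φ₂ − sin φ₁ · cos φ₂ · cos Δλ )
  = atan2(-0.19531, 0.88951) = -12.384° → normalised to [0°, 360°): 347.616°.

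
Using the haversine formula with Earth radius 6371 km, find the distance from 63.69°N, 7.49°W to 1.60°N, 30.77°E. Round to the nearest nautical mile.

Δλ = 30.77 − -7.49 = 38.26°.
Δφ = 1.60 − 63.69 = -62.09°.
a = sin²(Δφ/2) + cos φ₁ · cos φ₂ · sin²(Δλ/2) = 0.313540.
c = 2·atan2(√a, √(1−a)) = 1.18864 rad → d = 6371·c ≈ 7572.84 km ≈ 4089.01 nmi.

4089 nmi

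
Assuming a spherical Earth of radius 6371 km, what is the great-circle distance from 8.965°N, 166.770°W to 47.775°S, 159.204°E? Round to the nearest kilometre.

7142 km

Δλ = 159.204 − -166.770 = 325.974°; wrapped into (−180°, 180°]: -34.026°.
Δφ = -47.775 − 8.965 = -56.740°.
a = sin²(Δφ/2) + cos φ₁ · cos φ₂ · sin²(Δλ/2) = 0.282610.
c = 2·atan2(√a, √(1−a)) = 1.12100 rad → d = 6371·c ≈ 7141.91 km.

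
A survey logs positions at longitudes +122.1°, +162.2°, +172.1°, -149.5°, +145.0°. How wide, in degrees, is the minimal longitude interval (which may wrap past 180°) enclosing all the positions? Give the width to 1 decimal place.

88.4°

Sort the longitudes: -149.5°, +122.1°, +145.0°, +162.2°, +172.1°.
Eastward gaps between consecutive values (wrapping around): 271.6°, 22.9°, 17.2°, 9.9°, 38.4°.
Largest gap = 271.6° ⇒ minimal covering band is its complement: 360° − 271.6° = 88.4°.
Band runs from +122.1° eastward to -149.5°, crossing the antimeridian.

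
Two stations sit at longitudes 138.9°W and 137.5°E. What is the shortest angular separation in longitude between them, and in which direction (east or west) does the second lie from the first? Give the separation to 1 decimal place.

83.6° west

Raw difference: 137.5 − -138.9 = 276.4°.
Normalise into (−180°, 180°]: 276.4° − 360° = -83.6°.
Negative ⇒ the second point lies to the west; separation 83.6°.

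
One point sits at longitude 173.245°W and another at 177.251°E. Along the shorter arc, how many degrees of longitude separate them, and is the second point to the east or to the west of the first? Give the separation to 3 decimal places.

Raw difference: 177.251 − -173.245 = 350.496°.
Normalise into (−180°, 180°]: 350.496° − 360° = -9.504°.
Negative ⇒ the second point lies to the west; separation 9.504°.

9.504° west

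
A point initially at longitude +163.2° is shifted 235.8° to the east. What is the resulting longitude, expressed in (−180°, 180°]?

+39.0°

Start at +163.2°; shift +235.8° → +399.0°.
+399.0° lies outside (−180°, 180°]; subtract 360° → +39.0°.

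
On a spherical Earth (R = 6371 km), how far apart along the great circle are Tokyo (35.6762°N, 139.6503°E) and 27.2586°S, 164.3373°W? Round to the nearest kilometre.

Δλ = -164.3373 − 139.6503 = -303.9876°; wrapped into (−180°, 180°]: 56.0124°.
Δφ = -27.2586 − 35.6762 = -62.9348°.
a = sin²(Δφ/2) + cos φ₁ · cos φ₂ · sin²(Δλ/2) = 0.431720.
c = 2·atan2(√a, √(1−a)) = 1.43381 rad → d = 6371·c ≈ 9134.79 km.

9135 km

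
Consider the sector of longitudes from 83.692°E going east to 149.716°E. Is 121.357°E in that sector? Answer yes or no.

Yes

Band width going east from +83.692° to +149.716°: ((149.716 − 83.692) mod 360) = 66.024°.
Offset of +121.357° east of the west edge: ((121.357 − 83.692) mod 360) = 37.665°.
37.665° ≤ 66.024° ⇒ inside.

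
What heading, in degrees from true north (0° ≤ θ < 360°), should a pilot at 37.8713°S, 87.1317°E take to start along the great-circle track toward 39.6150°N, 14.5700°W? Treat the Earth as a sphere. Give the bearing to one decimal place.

Δλ = -14.5700 − 87.1317 = -101.7017°.
θ = atan2( sin Δλ · cos φ₂ , cos φ₁ · sin φ₂ − sin φ₁ · cos φ₂ · cos Δλ )
  = atan2(-0.75434, 0.40742) = -61.626° → normalised to [0°, 360°): 298.374°.

298.4°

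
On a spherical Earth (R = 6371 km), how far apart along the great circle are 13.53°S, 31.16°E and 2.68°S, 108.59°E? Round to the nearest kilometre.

Δλ = 108.59 − 31.16 = 77.43°.
Δφ = -2.68 − -13.53 = 10.85°.
a = sin²(Δφ/2) + cos φ₁ · cos φ₂ · sin²(Δλ/2) = 0.388850.
c = 2·atan2(√a, √(1−a)) = 1.34662 rad → d = 6371·c ≈ 8579.34 km.

8579 km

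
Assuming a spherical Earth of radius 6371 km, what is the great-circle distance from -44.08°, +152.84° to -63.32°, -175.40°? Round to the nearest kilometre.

2934 km

Δλ = -175.40 − 152.84 = -328.24°; wrapped into (−180°, 180°]: 31.76°.
Δφ = -63.32 − -44.08 = -19.24°.
a = sin²(Δφ/2) + cos φ₁ · cos φ₂ · sin²(Δλ/2) = 0.052076.
c = 2·atan2(√a, √(1−a)) = 0.46046 rad → d = 6371·c ≈ 2933.60 km.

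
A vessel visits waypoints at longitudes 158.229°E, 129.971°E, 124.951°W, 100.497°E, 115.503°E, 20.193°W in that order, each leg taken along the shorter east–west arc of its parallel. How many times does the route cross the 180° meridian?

Leg 1: +158.229° → +129.971°, shortest Δλ = -28.258° (west) — does not cross 180°.
Leg 2: +129.971° → -124.951°, shortest Δλ = 105.078° (east) — crosses 180°.
Leg 3: -124.951° → +100.497°, shortest Δλ = -134.552° (west) — crosses 180°.
Leg 4: +100.497° → +115.503°, shortest Δλ = 15.006° (east) — does not cross 180°.
Leg 5: +115.503° → -20.193°, shortest Δλ = -135.696° (west) — does not cross 180°.
Total crossings: 2.

2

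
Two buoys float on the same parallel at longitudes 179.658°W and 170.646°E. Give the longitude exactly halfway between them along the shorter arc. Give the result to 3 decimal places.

175.494°E

Signed shortest Δλ from -179.658° to +170.646° is -9.696°.
Midpoint longitude = -179.658° + (-9.696°)/2 = -179.658° − 4.848° = -184.506°.
Normalise into (−180°, 180°]: +175.494°.
(The naïve average (-179.658 + +170.646)/2 = -4.506° is on the wrong side of the globe.)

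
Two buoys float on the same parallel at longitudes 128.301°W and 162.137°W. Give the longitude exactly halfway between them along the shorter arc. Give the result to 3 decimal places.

Signed shortest Δλ from -128.301° to -162.137° is -33.836°.
Midpoint longitude = -128.301° + (-33.836°)/2 = -128.301° − 16.918° = -145.219°.

145.219°W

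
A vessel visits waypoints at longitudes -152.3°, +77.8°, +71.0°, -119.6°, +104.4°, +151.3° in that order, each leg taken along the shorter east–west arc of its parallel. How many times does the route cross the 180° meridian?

Leg 1: -152.3° → +77.8°, shortest Δλ = -129.9° (west) — crosses 180°.
Leg 2: +77.8° → +71.0°, shortest Δλ = -6.8° (west) — does not cross 180°.
Leg 3: +71.0° → -119.6°, shortest Δλ = 169.4° (east) — crosses 180°.
Leg 4: -119.6° → +104.4°, shortest Δλ = -136.0° (west) — crosses 180°.
Leg 5: +104.4° → +151.3°, shortest Δλ = 46.9° (east) — does not cross 180°.
Total crossings: 3.

3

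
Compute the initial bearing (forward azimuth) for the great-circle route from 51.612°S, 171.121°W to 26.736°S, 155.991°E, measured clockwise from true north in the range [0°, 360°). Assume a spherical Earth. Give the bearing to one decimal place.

302.5°

Δλ = 155.991 − -171.121 = 327.112°; wrapped into (−180°, 180°]: -32.888°.
θ = atan2( sin Δλ · cos φ₂ , cos φ₁ · sin φ₂ − sin φ₁ · cos φ₂ · cos Δλ )
  = atan2(-0.48495, 0.30847) = -57.540° → normalised to [0°, 360°): 302.460°.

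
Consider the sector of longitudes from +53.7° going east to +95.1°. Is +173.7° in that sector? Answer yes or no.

Band width going east from +53.7° to +95.1°: ((95.1 − 53.7) mod 360) = 41.4°.
Offset of +173.7° east of the west edge: ((173.7 − 53.7) mod 360) = 120.0°.
120.0° > 41.4° ⇒ outside.

No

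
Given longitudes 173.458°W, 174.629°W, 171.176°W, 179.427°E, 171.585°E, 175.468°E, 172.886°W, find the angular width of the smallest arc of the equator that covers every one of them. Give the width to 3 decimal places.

17.239°

Sort the longitudes: -174.629°, -173.458°, -172.886°, -171.176°, +171.585°, +175.468°, +179.427°.
Eastward gaps between consecutive values (wrapping around): 1.171°, 0.572°, 1.710°, 342.761°, 3.883°, 3.959°, 5.944°.
Largest gap = 342.761° ⇒ minimal covering band is its complement: 360° − 342.761° = 17.239°.
Band runs from +171.585° eastward to -171.176°, crossing the antimeridian.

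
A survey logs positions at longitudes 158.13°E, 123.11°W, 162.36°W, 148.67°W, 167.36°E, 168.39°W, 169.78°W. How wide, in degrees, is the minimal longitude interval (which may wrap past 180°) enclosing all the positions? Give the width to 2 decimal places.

78.76°

Sort the longitudes: -169.78°, -168.39°, -162.36°, -148.67°, -123.11°, +158.13°, +167.36°.
Eastward gaps between consecutive values (wrapping around): 1.39°, 6.03°, 13.69°, 25.56°, 281.24°, 9.23°, 22.86°.
Largest gap = 281.24° ⇒ minimal covering band is its complement: 360° − 281.24° = 78.76°.
Band runs from +158.13° eastward to -123.11°, crossing the antimeridian.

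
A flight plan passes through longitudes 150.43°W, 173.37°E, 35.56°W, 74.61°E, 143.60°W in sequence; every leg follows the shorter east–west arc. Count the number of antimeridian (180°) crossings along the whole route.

Leg 1: -150.43° → +173.37°, shortest Δλ = -36.2° (west) — crosses 180°.
Leg 2: +173.37° → -35.56°, shortest Δλ = 151.07° (east) — crosses 180°.
Leg 3: -35.56° → +74.61°, shortest Δλ = 110.17° (east) — does not cross 180°.
Leg 4: +74.61° → -143.60°, shortest Δλ = 141.79° (east) — crosses 180°.
Total crossings: 3.

3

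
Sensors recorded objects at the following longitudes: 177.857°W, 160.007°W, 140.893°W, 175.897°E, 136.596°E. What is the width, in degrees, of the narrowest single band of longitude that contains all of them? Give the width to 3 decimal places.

82.511°

Sort the longitudes: -177.857°, -160.007°, -140.893°, +136.596°, +175.897°.
Eastward gaps between consecutive values (wrapping around): 17.850°, 19.114°, 277.489°, 39.301°, 6.246°.
Largest gap = 277.489° ⇒ minimal covering band is its complement: 360° − 277.489° = 82.511°.
Band runs from +136.596° eastward to -140.893°, crossing the antimeridian.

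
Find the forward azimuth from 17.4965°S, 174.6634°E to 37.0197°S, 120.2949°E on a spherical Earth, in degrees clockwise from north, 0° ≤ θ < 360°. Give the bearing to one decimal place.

Δλ = 120.2949 − 174.6634 = -54.3685°.
θ = atan2( sin Δλ · cos φ₂ , cos φ₁ · sin φ₂ − sin φ₁ · cos φ₂ · cos Δλ )
  = atan2(-0.64895, -0.43439) = -123.797° → normalised to [0°, 360°): 236.203°.

236.2°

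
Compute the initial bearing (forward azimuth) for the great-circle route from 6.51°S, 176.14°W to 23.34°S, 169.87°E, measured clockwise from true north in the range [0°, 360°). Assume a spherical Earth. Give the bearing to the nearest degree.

Δλ = 169.87 − -176.14 = 346.01°; wrapped into (−180°, 180°]: -13.99°.
θ = atan2( sin Δλ · cos φ₂ , cos φ₁ · sin φ₂ − sin φ₁ · cos φ₂ · cos Δλ )
  = atan2(-0.22197, -0.29262) = -142.818° → normalised to [0°, 360°): 217.182°.

217°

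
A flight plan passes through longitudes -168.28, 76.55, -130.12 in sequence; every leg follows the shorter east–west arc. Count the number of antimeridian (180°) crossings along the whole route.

Leg 1: -168.28° → +76.55°, shortest Δλ = -115.17° (west) — crosses 180°.
Leg 2: +76.55° → -130.12°, shortest Δλ = 153.33° (east) — crosses 180°.
Total crossings: 2.

2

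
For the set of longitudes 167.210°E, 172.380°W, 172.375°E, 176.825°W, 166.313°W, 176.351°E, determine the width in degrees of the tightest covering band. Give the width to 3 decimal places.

26.477°

Sort the longitudes: -176.825°, -172.380°, -166.313°, +167.210°, +172.375°, +176.351°.
Eastward gaps between consecutive values (wrapping around): 4.445°, 6.067°, 333.523°, 5.165°, 3.976°, 6.824°.
Largest gap = 333.523° ⇒ minimal covering band is its complement: 360° − 333.523° = 26.477°.
Band runs from +167.210° eastward to -166.313°, crossing the antimeridian.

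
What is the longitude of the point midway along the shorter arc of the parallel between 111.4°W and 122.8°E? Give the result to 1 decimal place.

Signed shortest Δλ from -111.4° to +122.8° is -125.8°.
Midpoint longitude = -111.4° + (-125.8°)/2 = -111.4° − 62.9° = -174.3°.
(The naïve average (-111.4 + +122.8)/2 = 5.7° is on the wrong side of the globe.)

174.3°W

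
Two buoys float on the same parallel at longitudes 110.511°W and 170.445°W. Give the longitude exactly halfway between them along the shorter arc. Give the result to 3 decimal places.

Signed shortest Δλ from -110.511° to -170.445° is -59.934°.
Midpoint longitude = -110.511° + (-59.934°)/2 = -110.511° − 29.967° = -140.478°.

140.478°W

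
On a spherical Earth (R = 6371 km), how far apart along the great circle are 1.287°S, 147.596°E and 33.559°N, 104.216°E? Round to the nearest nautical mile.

3220 nmi

Δλ = 104.216 − 147.596 = -43.380°.
Δφ = 33.559 − -1.287 = 34.846°.
a = sin²(Δφ/2) + cos φ₁ · cos φ₂ · sin²(Δλ/2) = 0.203451.
c = 2·atan2(√a, √(1−a)) = 0.93590 rad → d = 6371·c ≈ 5962.59 km ≈ 3219.54 nmi.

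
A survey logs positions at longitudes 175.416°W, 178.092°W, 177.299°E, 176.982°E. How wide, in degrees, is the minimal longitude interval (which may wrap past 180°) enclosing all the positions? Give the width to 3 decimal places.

Sort the longitudes: -178.092°, -175.416°, +176.982°, +177.299°.
Eastward gaps between consecutive values (wrapping around): 2.676°, 352.398°, 0.317°, 4.609°.
Largest gap = 352.398° ⇒ minimal covering band is its complement: 360° − 352.398° = 7.602°.
Band runs from +176.982° eastward to -175.416°, crossing the antimeridian.

7.602°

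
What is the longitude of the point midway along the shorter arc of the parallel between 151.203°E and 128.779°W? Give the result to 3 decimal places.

168.788°W

Signed shortest Δλ from +151.203° to -128.779° is +80.018°.
Midpoint longitude = +151.203° + (+80.018°)/2 = +151.203° + 40.009° = +191.212°.
Normalise into (−180°, 180°]: -168.788°.
(The naïve average (+151.203 + -128.779)/2 = 11.212° is on the wrong side of the globe.)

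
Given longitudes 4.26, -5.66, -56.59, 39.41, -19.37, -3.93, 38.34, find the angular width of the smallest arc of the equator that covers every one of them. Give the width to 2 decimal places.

Sort the longitudes: -56.59°, -19.37°, -5.66°, -3.93°, +4.26°, +38.34°, +39.41°.
Eastward gaps between consecutive values (wrapping around): 37.22°, 13.71°, 1.73°, 8.19°, 34.08°, 1.07°, 264.00°.
Largest gap = 264.00° ⇒ minimal covering band is its complement: 360° − 264.00° = 96.00°.
Band runs from -56.59° eastward to +39.41°.

96.00°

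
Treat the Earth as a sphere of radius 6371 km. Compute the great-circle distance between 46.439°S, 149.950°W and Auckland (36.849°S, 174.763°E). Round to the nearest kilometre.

3090 km

Δλ = 174.763 − -149.950 = 324.713°; wrapped into (−180°, 180°]: -35.287°.
Δφ = -36.849 − -46.439 = 9.590°.
a = sin²(Δφ/2) + cos φ₁ · cos φ₂ · sin²(Δλ/2) = 0.057647.
c = 2·atan2(√a, √(1−a)) = 0.48493 rad → d = 6371·c ≈ 3089.51 km.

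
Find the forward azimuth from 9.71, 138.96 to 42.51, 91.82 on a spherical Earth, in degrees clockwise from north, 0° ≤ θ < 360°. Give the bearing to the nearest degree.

Δλ = 91.82 − 138.96 = -47.14°.
θ = atan2( sin Δλ · cos φ₂ , cos φ₁ · sin φ₂ − sin φ₁ · cos φ₂ · cos Δλ )
  = atan2(-0.54035, 0.58147) = -42.901° → normalised to [0°, 360°): 317.099°.

317°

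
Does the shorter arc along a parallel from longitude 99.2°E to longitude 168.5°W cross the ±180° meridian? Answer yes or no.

Yes

Naïve |-168.5 − 99.2| = 267.7° > 180°, so the shorter arc goes the other way round — across 180°.
Signed shortest Δλ = ((-168.5 − 99.2 + 180) mod 360) − 180 = 92.3°.
Going east by 92.3° from +99.2° passes through 180° before reaching -168.5°.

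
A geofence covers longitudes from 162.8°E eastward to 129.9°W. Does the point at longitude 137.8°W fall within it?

Yes

Band width going east from +162.8° to -129.9°: ((-129.9 − 162.8) mod 360) = 67.3°.
Offset of -137.8° east of the west edge: ((-137.8 − 162.8) mod 360) = 59.4°.
59.4° ≤ 67.3° ⇒ inside.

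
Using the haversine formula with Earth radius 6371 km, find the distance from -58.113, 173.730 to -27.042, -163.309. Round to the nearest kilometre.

Δλ = -163.309 − 173.730 = -337.039°; wrapped into (−180°, 180°]: 22.961°.
Δφ = -27.042 − -58.113 = 31.071°.
a = sin²(Δφ/2) + cos φ₁ · cos φ₂ · sin²(Δλ/2) = 0.090374.
c = 2·atan2(√a, √(1−a)) = 0.61069 rad → d = 6371·c ≈ 3890.72 km.

3891 km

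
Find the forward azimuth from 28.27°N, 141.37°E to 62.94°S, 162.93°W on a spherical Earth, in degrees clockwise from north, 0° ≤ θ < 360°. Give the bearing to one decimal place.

Δλ = -162.93 − 141.37 = -304.30°; wrapped into (−180°, 180°]: 55.70°.
θ = atan2( sin Δλ · cos φ₂ , cos φ₁ · sin φ₂ − sin φ₁ · cos φ₂ · cos Δλ )
  = atan2(0.37581, -0.90573) = 157.465° → normalised to [0°, 360°): 157.465°.

157.5°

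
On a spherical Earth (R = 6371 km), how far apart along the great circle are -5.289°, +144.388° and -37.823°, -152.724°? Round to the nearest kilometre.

7281 km

Δλ = -152.724 − 144.388 = -297.112°; wrapped into (−180°, 180°]: 62.888°.
Δφ = -37.823 − -5.289 = -32.534°.
a = sin²(Δφ/2) + cos φ₁ · cos φ₂ · sin²(Δλ/2) = 0.292510.
c = 2·atan2(√a, √(1−a)) = 1.14288 rad → d = 6371·c ≈ 7281.26 km.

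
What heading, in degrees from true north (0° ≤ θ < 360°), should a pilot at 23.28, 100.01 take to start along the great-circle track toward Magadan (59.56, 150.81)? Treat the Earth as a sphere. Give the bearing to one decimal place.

30.5°

Δλ = 150.81 − 100.01 = 50.80°.
θ = atan2( sin Δλ · cos φ₂ , cos φ₁ · sin φ₂ − sin φ₁ · cos φ₂ · cos Δλ )
  = atan2(0.39261, 0.66541) = 30.542° → normalised to [0°, 360°): 30.542°.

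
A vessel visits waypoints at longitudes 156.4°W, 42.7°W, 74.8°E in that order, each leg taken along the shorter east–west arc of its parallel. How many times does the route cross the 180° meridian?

Leg 1: -156.4° → -42.7°, shortest Δλ = 113.7° (east) — does not cross 180°.
Leg 2: -42.7° → +74.8°, shortest Δλ = 117.5° (east) — does not cross 180°.
Total crossings: 0.

0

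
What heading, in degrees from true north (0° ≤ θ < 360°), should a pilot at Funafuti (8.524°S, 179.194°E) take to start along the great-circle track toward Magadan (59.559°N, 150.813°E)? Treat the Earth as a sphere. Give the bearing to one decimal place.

Δλ = 150.813 − 179.194 = -28.381°.
θ = atan2( sin Δλ · cos φ₂ , cos φ₁ · sin φ₂ − sin φ₁ · cos φ₂ · cos Δλ )
  = atan2(-0.24083, 0.91870) = -14.689° → normalised to [0°, 360°): 345.311°.

345.3°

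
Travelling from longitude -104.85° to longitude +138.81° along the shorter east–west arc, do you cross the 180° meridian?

Naïve |138.81 − -104.85| = 243.66° > 180°, so the shorter arc goes the other way round — across 180°.
Signed shortest Δλ = ((138.81 − -104.85 + 180) mod 360) − 180 = -116.34°.
Going west by 116.34° from -104.85° passes through 180° before reaching +138.81°.

Yes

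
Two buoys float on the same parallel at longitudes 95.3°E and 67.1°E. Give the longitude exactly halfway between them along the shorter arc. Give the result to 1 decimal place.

81.2°E

Signed shortest Δλ from +95.3° to +67.1° is -28.2°.
Midpoint longitude = +95.3° + (-28.2°)/2 = +95.3° − 14.1° = +81.2°.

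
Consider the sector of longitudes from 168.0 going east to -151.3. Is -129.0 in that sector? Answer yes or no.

No

Band width going east from +168.0° to -151.3°: ((-151.3 − 168.0) mod 360) = 40.7°.
Offset of -129.0° east of the west edge: ((-129.0 − 168.0) mod 360) = 63.0°.
63.0° > 40.7° ⇒ outside.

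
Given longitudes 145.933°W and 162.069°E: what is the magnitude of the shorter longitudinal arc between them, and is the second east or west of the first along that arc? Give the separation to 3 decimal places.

51.998° west

Raw difference: 162.069 − -145.933 = 308.002°.
Normalise into (−180°, 180°]: 308.002° − 360° = -51.998°.
Negative ⇒ the second point lies to the west; separation 51.998°.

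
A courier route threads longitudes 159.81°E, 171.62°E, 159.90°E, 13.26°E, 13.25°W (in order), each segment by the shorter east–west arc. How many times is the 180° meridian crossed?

Leg 1: +159.81° → +171.62°, shortest Δλ = 11.81° (east) — does not cross 180°.
Leg 2: +171.62° → +159.90°, shortest Δλ = -11.72° (west) — does not cross 180°.
Leg 3: +159.90° → +13.26°, shortest Δλ = -146.64° (west) — does not cross 180°.
Leg 4: +13.26° → -13.25°, shortest Δλ = -26.51° (west) — does not cross 180°.
Total crossings: 0.

0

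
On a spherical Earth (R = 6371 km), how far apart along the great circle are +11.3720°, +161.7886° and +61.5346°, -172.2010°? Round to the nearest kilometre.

Δλ = -172.2010 − 161.7886 = -333.9896°; wrapped into (−180°, 180°]: 26.0104°.
Δφ = 61.5346 − 11.3720 = 50.1626°.
a = sin²(Δφ/2) + cos φ₁ · cos φ₂ · sin²(Δλ/2) = 0.203358.
c = 2·atan2(√a, √(1−a)) = 0.93566 rad → d = 6371·c ≈ 5961.12 km.

5961 km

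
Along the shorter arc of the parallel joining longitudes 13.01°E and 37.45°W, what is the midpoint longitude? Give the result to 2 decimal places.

Signed shortest Δλ from +13.01° to -37.45° is -50.46°.
Midpoint longitude = +13.01° + (-50.46°)/2 = +13.01° − 25.23° = -12.22°.

12.22°W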